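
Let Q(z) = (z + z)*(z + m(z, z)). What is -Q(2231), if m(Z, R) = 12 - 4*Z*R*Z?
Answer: 198192970186302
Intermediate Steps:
m(Z, R) = 12 - 4*R*Z²
Q(z) = 2*z*(12 + z - 4*z³) (Q(z) = (z + z)*(z + (12 - 4*z*z²)) = (2*z)*(z + (12 - 4*z³)) = (2*z)*(12 + z - 4*z³) = 2*z*(12 + z - 4*z³))
-Q(2231) = -2*2231*(12 + 2231 - 4*2231³) = -2*2231*(12 + 2231 - 4*11104492391) = -2*2231*(12 + 2231 - 44417969564) = -2*2231*(-44417967321) = -1*(-198192970186302) = 198192970186302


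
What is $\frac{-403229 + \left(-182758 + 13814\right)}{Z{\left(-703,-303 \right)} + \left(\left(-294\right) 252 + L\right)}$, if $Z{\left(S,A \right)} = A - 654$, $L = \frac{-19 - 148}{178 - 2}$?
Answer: $\frac{100702448}{13208087} \approx 7.6243$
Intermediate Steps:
$L = - \frac{167}{176} \approx -0.94886$
$Z{\left(S,A \right)} = -654 + A$
$\frac{-403229 + \left(-182758 + 13814\right)}{Z{\left(-703,-303 \right)} + \left(\left(-294\right) 252 + L\right)} = \frac{-403229 + \left(-182758 + 13814\right)}{\left(-654 - 303\right) - \frac{13039655}{176}} = \frac{-403229 - 168944}{-957 - \frac{13039655}{176}} = - \frac{572173}{-957 - \frac{13039655}{176}} = - \frac{572173}{- \frac{13208087}{176}} = \left(-572173\right) \left(- \frac{176}{13208087}\right) = \frac{100702448}{13208087}$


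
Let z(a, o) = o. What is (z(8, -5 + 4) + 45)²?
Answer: 1936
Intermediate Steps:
(z(8, -5 + 4) + 45)² = ((-5 + 4) + 45)² = (-1 + 45)² = 44² = 1936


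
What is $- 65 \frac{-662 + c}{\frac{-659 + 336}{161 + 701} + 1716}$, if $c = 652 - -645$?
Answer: $- \frac{35579050}{1478869} \approx -24.058$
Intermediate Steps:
$c = 1297$ ($c = 652 + 645 = 1297$)
$- 65 \frac{-662 + c}{\frac{-659 + 336}{161 + 701} + 1716} = - 65 \frac{-662 + 1297}{\frac{-659 + 336}{161 + 701} + 1716} = - 65 \frac{635}{- \frac{323}{862} + 1716} = - 65 \frac{635}{\frac{1478869}{862}} = - 65 \cdot 635 \cdot \frac{862}{1478869} = \left(-65\right) \frac{547370}{1478869} = - \frac{35579050}{1478869}$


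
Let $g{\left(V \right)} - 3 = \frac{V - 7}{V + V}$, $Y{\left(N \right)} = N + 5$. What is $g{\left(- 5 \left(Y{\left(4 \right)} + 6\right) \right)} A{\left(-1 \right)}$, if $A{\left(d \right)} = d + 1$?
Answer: $0$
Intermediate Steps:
$Y{\left(N \right)} = 5 + N$
$g{\left(V \right)} = 3 + \frac{-7 + V}{2 V}$ ($g{\left(V \right)} = 3 + \frac{V - 7}{V + V} = 3 + \frac{-7 + V}{2 V}$)
$A{\left(d \right)} = 1 + d$
$g{\left(- 5 \left(Y{\left(4 \right)} + 6\right) \right)} A{\left(-1 \right)} = \frac{7 \left(-1 - 5 \left(\left(5 + 4\right) + 6\right)\right)}{2 \left(- 5 \left(\left(5 + 4\right) + 6\right)\right)} \left(1 - 1\right) = \frac{7 \left(-1 - 5 \left(9 + 6\right)\right)}{2 \left(- 5 \left(9 + 6\right)\right)} 0 = \frac{7 \left(-1 - 75\right)}{2 \left(\left(-5\right) 15\right)} 0 = \frac{7 \left(-1 - 75\right)}{2 \left(-75\right)} 0 = \frac{7}{2} \left(- \frac{1}{75}\right) \left(-76\right) 0 = \frac{266}{75} \cdot 0 = 0$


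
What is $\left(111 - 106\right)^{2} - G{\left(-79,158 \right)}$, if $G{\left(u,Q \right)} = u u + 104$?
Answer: $-6320$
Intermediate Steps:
$G{\left(u,Q \right)} = 104 + u^{2}$ ($G{\left(u,Q \right)} = u^{2} + 104 = 104 + u^{2}$)
$\left(111 - 106\right)^{2} - G{\left(-79,158 \right)} = \left(111 - 106\right)^{2} - \left(104 + \left(-79\right)^{2}\right) = 5^{2} - \left(104 + 6241\right) = 25 - 6345 = -6320$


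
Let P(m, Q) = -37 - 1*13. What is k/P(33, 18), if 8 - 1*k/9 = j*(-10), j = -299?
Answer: 13419/25 ≈ 536.76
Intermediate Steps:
P(m, Q) = -50 (P(m, Q) = -37 - 13 = -50)
k = -26838 (k = 72 - (-2691)*(-10) = 72 - 9*2990 = 72 - 26910 = -26838)
k/P(33, 18) = -26838/(-50) = -26838*(-1/50) = 13419/25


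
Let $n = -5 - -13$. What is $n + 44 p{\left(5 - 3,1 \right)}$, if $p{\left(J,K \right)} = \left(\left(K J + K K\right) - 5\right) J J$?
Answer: $-344$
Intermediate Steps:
$n = 8$ ($n = -5 + 13 = 8$)
$p{\left(J,K \right)} = J^{2} \left(-5 + K^{2} + J K\right)$ ($p{\left(J,K \right)} = \left(\left(J K + K^{2}\right) - 5\right) J J = \left(\left(K^{2} + J K\right) - 5\right) J J = \left(-5 + K^{2} + J K\right) J J = J \left(-5 + K^{2} + J K\right) J = J^{2} \left(-5 + K^{2} + J K\right)$)
$n + 44 p{\left(5 - 3,1 \right)} = 8 + 44 \left(5 - 3\right)^{2} \left(-5 + 1^{2} + \left(5 - 3\right) 1\right) = 8 + 44 \left(5 - 3\right)^{2} \left(-5 + 1 + \left(5 - 3\right) 1\right) = 8 + 44 \cdot 2^{2} \left(-5 + 1 + 2 \cdot 1\right) = 8 + 44 \cdot 4 \left(-5 + 1 + 2\right) = 8 + 44 \cdot 4 \left(-2\right) = 8 + 44 \left(-8\right) = 8 - 352 = -344$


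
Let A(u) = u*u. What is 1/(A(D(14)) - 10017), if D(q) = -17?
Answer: -1/9728 ≈ -0.00010280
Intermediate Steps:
A(u) = u**2
1/(A(D(14)) - 10017) = 1/((-17)**2 - 10017) = 1/(289 - 10017) = 1/(-9728) = -1/9728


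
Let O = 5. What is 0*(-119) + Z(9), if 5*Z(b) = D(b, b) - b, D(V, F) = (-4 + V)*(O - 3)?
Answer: ⅕ ≈ 0.20000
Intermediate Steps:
D(V, F) = -8 + 2*V (D(V, F) = (-4 + V)*(5 - 3) = (-4 + V)*2 = -8 + 2*V)
Z(b) = -8/5 + b/5 (Z(b) = ((-8 + 2*b) - b)/5 = (-8 + b)/5 = -8/5 + b/5)
0*(-119) + Z(9) = 0*(-119) + (-8/5 + (⅕)*9) = 0 + (-8/5 + 9/5) = 0 + ⅕ = ⅕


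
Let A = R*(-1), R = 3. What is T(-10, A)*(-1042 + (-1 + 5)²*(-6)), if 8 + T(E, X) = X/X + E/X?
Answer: 12518/3 ≈ 4172.7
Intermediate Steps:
A = -3 (A = 3*(-1) = -3)
T(E, X) = -7 + E/X (T(E, X) = -8 + (X/X + E/X) = -8 + (1 + E/X) = -7 + E/X)
T(-10, A)*(-1042 + (-1 + 5)²*(-6)) = (-7 - 10/(-3))*(-1042 + (-1 + 5)²*(-6)) = (-7 - 10*(-⅓))*(-1042 + 4²*(-6)) = (-7 + 10/3)*(-1042 + 16*(-6)) = -11*(-1042 - 96)/3 = -11/3*(-1138) = 12518/3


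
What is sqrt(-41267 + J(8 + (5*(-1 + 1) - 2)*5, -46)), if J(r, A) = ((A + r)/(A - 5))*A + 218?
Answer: I*sqrt(11875673)/17 ≈ 202.71*I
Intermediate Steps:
J(r, A) = 218 + A*(A + r)/(-5 + A) (J(r, A) = ((A + r)/(-5 + A))*A + 218 = A*(A + r)/(-5 + A) + 218 = 218 + A*(A + r)/(-5 + A))
sqrt(-41267 + J(8 + (5*(-1 + 1) - 2)*5, -46)) = sqrt(-41267 + (-1090 + (-46)**2 + 218*(-46) - 46*(8 + (5*(-1 + 1) - 2)*5))/(-5 - 46)) = sqrt(-41267 + (-1090 + 2116 - 10028 - 46*(8 + (5*0 - 2)*5))/(-51)) = sqrt(-41267 - (-1090 + 2116 - 10028 - 46*(8 + (0 - 2)*5))/51) = sqrt(-41267 - (-1090 + 2116 - 10028 - 46*(8 - 2*5))/51) = sqrt(-41267 - (-1090 + 2116 - 10028 - 46*(8 - 10))/51) = sqrt(-41267 - (-1090 + 2116 - 10028 - 46*(-2))/51) = sqrt(-41267 - (-1090 + 2116 - 10028 + 92)/51) = sqrt(-41267 - 1/51*(-8910)) = sqrt(-41267 + 2970/17) = sqrt(-698569/17) = I*sqrt(11875673)/17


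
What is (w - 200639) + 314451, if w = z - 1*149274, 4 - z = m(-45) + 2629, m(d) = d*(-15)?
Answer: -38762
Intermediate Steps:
m(d) = -15*d
z = -3300 (z = 4 - (-15*(-45) + 2629) = 4 - (675 + 2629) = 4 - 1*3304 = 4 - 3304 = -3300)
w = -152574 (w = -3300 - 1*149274 = -3300 - 149274 = -152574)
(w - 200639) + 314451 = (-152574 - 200639) + 314451 = -353213 + 314451 = -38762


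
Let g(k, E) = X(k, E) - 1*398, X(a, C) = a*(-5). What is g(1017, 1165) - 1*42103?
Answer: -47586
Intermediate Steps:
X(a, C) = -5*a
g(k, E) = -398 - 5*k (g(k, E) = -5*k - 1*398 = -5*k - 398 = -398 - 5*k)
g(1017, 1165) - 1*42103 = (-398 - 5*1017) - 1*42103 = (-398 - 5085) - 42103 = -5483 - 42103 = -47586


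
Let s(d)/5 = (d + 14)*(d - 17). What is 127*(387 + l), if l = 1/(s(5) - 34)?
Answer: 57700799/1174 ≈ 49149.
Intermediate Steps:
s(d) = 5*(-17 + d)*(14 + d) (s(d) = 5*((d + 14)*(d - 17)) = 5*((14 + d)*(-17 + d)) = 5*((-17 + d)*(14 + d)) = 5*(-17 + d)*(14 + d))
l = -1/1174 (l = 1/((-1190 - 15*5 + 5*5**2) - 34) = 1/((-1190 - 75 + 5*25) - 34) = 1/((-1190 - 75 + 125) - 34) = 1/(-1140 - 34) = 1/(-1174) = -1/1174 ≈ -0.00085179)
127*(387 + l) = 127*(387 - 1/1174) = 127*(454337/1174) = 57700799/1174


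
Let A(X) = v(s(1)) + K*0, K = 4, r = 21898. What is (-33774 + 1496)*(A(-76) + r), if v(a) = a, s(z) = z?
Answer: -706855922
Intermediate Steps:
A(X) = 1 (A(X) = 1 + 4*0 = 1 + 0 = 1)
(-33774 + 1496)*(A(-76) + r) = (-33774 + 1496)*(1 + 21898) = -32278*21899 = -706855922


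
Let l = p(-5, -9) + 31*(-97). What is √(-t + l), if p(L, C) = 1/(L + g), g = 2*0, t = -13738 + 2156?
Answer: √214370/5 ≈ 92.600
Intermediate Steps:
t = -11582
g = 0
p(L, C) = 1/L (p(L, C) = 1/(L + 0) = 1/L)
l = -15036/5 (l = 1/(-5) + 31*(-97) = -⅕ - 3007 = -15036/5 ≈ -3007.2)
√(-t + l) = √(-1*(-11582) - 15036/5) = √(11582 - 15036/5) = √(42874/5) = √214370/5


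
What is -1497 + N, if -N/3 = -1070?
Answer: 1713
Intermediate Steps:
N = 3210 (N = -3*(-1070) = 3210)
-1497 + N = -1497 + 3210 = 1713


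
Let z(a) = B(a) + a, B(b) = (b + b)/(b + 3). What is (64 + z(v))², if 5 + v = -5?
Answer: 158404/49 ≈ 3232.7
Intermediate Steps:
v = -10 (v = -5 - 5 = -10)
B(b) = 2*b/(3 + b) (B(b) = (2*b)/(3 + b) = 2*b/(3 + b))
z(a) = a + 2*a/(3 + a) (z(a) = 2*a/(3 + a) + a = a + 2*a/(3 + a))
(64 + z(v))² = (64 - 10*(5 - 10)/(3 - 10))² = (64 - 10*(-5)/(-7))² = (64 - 10*(-⅐)*(-5))² = (64 - 50/7)² = (398/7)² = 158404/49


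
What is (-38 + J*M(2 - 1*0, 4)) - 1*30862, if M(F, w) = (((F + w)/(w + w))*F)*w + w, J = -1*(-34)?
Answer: -30560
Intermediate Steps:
J = 34
M(F, w) = w + F*(F + w)/2 (M(F, w) = (((F + w)/((2*w)))*F)*w + w = (((F + w)*(1/(2*w)))*F)*w + w = (((F + w)/(2*w))*F)*w + w = (F*(F + w)/(2*w))*w + w = F*(F + w)/2 + w = w + F*(F + w)/2)
(-38 + J*M(2 - 1*0, 4)) - 1*30862 = (-38 + 34*(4 + (2 - 1*0)²/2 + (½)*(2 - 1*0)*4)) - 1*30862 = (-38 + 34*(4 + (2 + 0)²/2 + (½)*(2 + 0)*4)) - 30862 = (-38 + 34*(4 + (½)*2² + (½)*2*4)) - 30862 = (-38 + 34*(4 + (½)*4 + 4)) - 30862 = (-38 + 34*(4 + 2 + 4)) - 30862 = (-38 + 34*10) - 30862 = (-38 + 340) - 30862 = 302 - 30862 = -30560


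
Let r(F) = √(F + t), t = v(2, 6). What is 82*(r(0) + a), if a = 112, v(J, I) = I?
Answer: 9184 + 82*√6 ≈ 9384.9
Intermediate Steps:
t = 6
r(F) = √(6 + F) (r(F) = √(F + 6) = √(6 + F))
82*(r(0) + a) = 82*(√(6 + 0) + 112) = 82*(√6 + 112) = 82*(112 + √6) = 9184 + 82*√6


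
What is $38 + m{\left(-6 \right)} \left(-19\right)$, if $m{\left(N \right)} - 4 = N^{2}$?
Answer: $-722$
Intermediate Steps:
$m{\left(N \right)} = 4 + N^{2}$
$38 + m{\left(-6 \right)} \left(-19\right) = 38 + \left(4 + \left(-6\right)^{2}\right) \left(-19\right) = 38 + \left(4 + 36\right) \left(-19\right) = 38 + 40 \left(-19\right) = 38 - 760 = -722$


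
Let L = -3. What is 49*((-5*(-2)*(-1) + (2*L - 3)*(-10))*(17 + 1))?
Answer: 70560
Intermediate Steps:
49*((-5*(-2)*(-1) + (2*L - 3)*(-10))*(17 + 1)) = 49*((-5*(-2)*(-1) + (2*(-3) - 3)*(-10))*(17 + 1)) = 49*((10*(-1) + (-6 - 3)*(-10))*18) = 49*((-10 - 9*(-10))*18) = 49*((-10 + 90)*18) = 49*(80*18) = 49*1440 = 70560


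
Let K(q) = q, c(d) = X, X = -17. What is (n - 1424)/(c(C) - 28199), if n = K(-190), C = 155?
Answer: 807/14108 ≈ 0.057202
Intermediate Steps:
c(d) = -17
n = -190
(n - 1424)/(c(C) - 28199) = (-190 - 1424)/(-17 - 28199) = -1614/(-28216) = -1614*(-1/28216) = 807/14108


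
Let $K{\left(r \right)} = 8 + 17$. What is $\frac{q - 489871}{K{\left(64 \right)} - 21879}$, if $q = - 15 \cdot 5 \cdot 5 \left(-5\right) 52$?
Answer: $\frac{56053}{3122} \approx 17.954$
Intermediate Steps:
$K{\left(r \right)} = 25$
$q = 97500$ ($q = - 15 \cdot 25 \left(-5\right) 52 = \left(-15\right) \left(-125\right) 52 = 1875 \cdot 52 = 97500$)
$\frac{q - 489871}{K{\left(64 \right)} - 21879} = \frac{97500 - 489871}{25 - 21879} = - \frac{392371}{-21854} = \left(-392371\right) \left(- \frac{1}{21854}\right) = \frac{56053}{3122}$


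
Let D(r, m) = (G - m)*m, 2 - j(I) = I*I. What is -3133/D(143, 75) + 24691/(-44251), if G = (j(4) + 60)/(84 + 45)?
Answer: 17709494/10652321975 ≈ 0.0016625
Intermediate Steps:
j(I) = 2 - I**2 (j(I) = 2 - I*I = 2 - I**2)
G = 46/129 (G = ((2 - 1*4**2) + 60)/(84 + 45) = ((2 - 1*16) + 60)/129 = ((2 - 16) + 60)*(1/129) = (-14 + 60)*(1/129) = 46*(1/129) = 46/129 ≈ 0.35659)
D(r, m) = m*(46/129 - m) (D(r, m) = (46/129 - m)*m = m*(46/129 - m))
-3133/D(143, 75) + 24691/(-44251) = -3133*43/(25*(46 - 129*75)) + 24691/(-44251) = -3133*43/(25*(46 - 9675)) + 24691*(-1/44251) = -3133/((1/129)*75*(-9629)) - 24691/44251 = -3133/(-240725/43) - 24691/44251 = -3133*(-43/240725) - 24691/44251 = 134719/240725 - 24691/44251 = 17709494/10652321975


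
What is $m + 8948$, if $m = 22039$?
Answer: $30987$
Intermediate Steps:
$m + 8948 = 22039 + 8948 = 30987$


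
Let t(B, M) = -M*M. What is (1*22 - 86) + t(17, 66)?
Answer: -4420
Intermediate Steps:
t(B, M) = -M²
(1*22 - 86) + t(17, 66) = (1*22 - 86) - 1*66² = (22 - 86) - 1*4356 = -64 - 4356 = -4420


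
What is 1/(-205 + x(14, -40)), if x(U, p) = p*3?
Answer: -1/325 ≈ -0.0030769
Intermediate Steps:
x(U, p) = 3*p
1/(-205 + x(14, -40)) = 1/(-205 + 3*(-40)) = 1/(-205 - 120) = 1/(-325) = -1/325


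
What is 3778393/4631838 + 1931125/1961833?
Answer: 16357234232119/9086892639054 ≈ 1.8001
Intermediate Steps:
3778393/4631838 + 1931125/1961833 = 16357234232119/9086892639054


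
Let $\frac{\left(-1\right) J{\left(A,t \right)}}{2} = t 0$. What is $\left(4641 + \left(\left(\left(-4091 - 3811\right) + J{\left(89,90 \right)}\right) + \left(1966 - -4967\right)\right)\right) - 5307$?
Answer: $-1635$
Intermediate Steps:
$J{\left(A,t \right)} = 0$ ($J{\left(A,t \right)} = - 2 t 0 = \left(-2\right) 0 = 0$)
$\left(4641 + \left(\left(\left(-4091 - 3811\right) + J{\left(89,90 \right)}\right) + \left(1966 - -4967\right)\right)\right) - 5307 = \left(4641 + \left(\left(\left(-4091 - 3811\right) + 0\right) + \left(1966 - -4967\right)\right)\right) - 5307 = \left(4641 + \left(\left(\left(-4091 - 3811\right) + 0\right) + \left(1966 + 4967\right)\right)\right) - 5307 = \left(4641 + \left(\left(-7902 + 0\right) + 6933\right)\right) - 5307 = \left(4641 + \left(-7902 + 6933\right)\right) - 5307 = \left(4641 - 969\right) - 5307 = 3672 - 5307 = -1635$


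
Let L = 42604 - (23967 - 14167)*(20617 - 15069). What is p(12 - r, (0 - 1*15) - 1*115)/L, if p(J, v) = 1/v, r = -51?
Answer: 1/7062613480 ≈ 1.4159e-10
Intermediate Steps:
L = -54327796 (L = 42604 - 9800*5548 = 42604 - 1*54370400 = 42604 - 54370400 = -54327796)
p(12 - r, (0 - 1*15) - 1*115)/L = 1/(((0 - 1*15) - 1*115)*(-54327796)) = -1/54327796/((0 - 15) - 115) = -1/54327796/(-15 - 115) = -1/54327796/(-130) = -1/130*(-1/54327796) = 1/7062613480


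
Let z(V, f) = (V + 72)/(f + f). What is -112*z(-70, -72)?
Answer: 14/9 ≈ 1.5556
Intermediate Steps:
z(V, f) = (72 + V)/(2*f) (z(V, f) = (72 + V)/((2*f)) = (72 + V)*(1/(2*f)) = (72 + V)/(2*f))
-112*z(-70, -72) = -56*(72 - 70)/(-72) = -56*(-1)*2/72 = -112*(-1/72) = 14/9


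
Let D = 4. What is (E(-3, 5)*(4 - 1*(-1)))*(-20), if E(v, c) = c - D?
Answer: -100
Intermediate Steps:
E(v, c) = -4 + c (E(v, c) = c - 1*4 = c - 4 = -4 + c)
(E(-3, 5)*(4 - 1*(-1)))*(-20) = ((-4 + 5)*(4 - 1*(-1)))*(-20) = (1*(4 + 1))*(-20) = (1*5)*(-20) = 5*(-20) = -100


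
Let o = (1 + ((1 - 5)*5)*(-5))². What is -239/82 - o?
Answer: -836721/82 ≈ -10204.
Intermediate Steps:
o = 10201 (o = (1 - 4*5*(-5))² = (1 - 20*(-5))² = (1 + 100)² = 101² = 10201)
-239/82 - o = -239/82 - 1*10201 = -239*1/82 - 10201 = -239/82 - 10201 = -836721/82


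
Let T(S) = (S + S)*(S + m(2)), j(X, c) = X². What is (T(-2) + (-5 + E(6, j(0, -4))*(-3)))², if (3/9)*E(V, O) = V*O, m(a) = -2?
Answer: 121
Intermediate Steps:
E(V, O) = 3*O*V (E(V, O) = 3*(V*O) = 3*(O*V) = 3*O*V)
T(S) = 2*S*(-2 + S) (T(S) = (S + S)*(S - 2) = (2*S)*(-2 + S) = 2*S*(-2 + S))
(T(-2) + (-5 + E(6, j(0, -4))*(-3)))² = (2*(-2)*(-2 - 2) + (-5 + (3*0²*6)*(-3)))² = (2*(-2)*(-4) + (-5 + (3*0*6)*(-3)))² = (16 + (-5 + 0*(-3)))² = (16 + (-5 + 0))² = (16 - 5)² = 11² = 121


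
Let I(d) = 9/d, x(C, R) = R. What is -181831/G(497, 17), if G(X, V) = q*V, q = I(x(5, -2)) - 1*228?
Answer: 363662/7905 ≈ 46.004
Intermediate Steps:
q = -465/2 (q = 9/(-2) - 1*228 = 9*(-½) - 228 = -9/2 - 228 = -465/2 ≈ -232.50)
G(X, V) = -465*V/2
-181831/G(497, 17) = -181831/((-465/2*17)) = -181831/(-7905/2) = -181831*(-2/7905) = 363662/7905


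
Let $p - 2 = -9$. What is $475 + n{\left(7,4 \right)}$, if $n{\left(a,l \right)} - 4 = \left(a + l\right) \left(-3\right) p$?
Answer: $710$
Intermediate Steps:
$p = -7$ ($p = 2 - 9 = -7$)
$n{\left(a,l \right)} = 4 + 21 a + 21 l$ ($n{\left(a,l \right)} = 4 + \left(a + l\right) \left(-3\right) \left(-7\right) = 4 + \left(- 3 a - 3 l\right) \left(-7\right) = 4 + \left(21 a + 21 l\right) = 4 + 21 a + 21 l$)
$475 + n{\left(7,4 \right)} = 475 + \left(4 + 21 \cdot 7 + 21 \cdot 4\right) = 475 + \left(4 + 147 + 84\right) = 475 + 235 = 710$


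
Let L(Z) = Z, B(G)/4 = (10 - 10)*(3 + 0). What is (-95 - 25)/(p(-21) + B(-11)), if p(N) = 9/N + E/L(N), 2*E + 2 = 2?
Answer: 280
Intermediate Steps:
E = 0 (E = -1 + (½)*2 = -1 + 1 = 0)
B(G) = 0 (B(G) = 4*((10 - 10)*(3 + 0)) = 4*(0*3) = 4*0 = 0)
p(N) = 9/N (p(N) = 9/N + 0/N = 9/N + 0 = 9/N)
(-95 - 25)/(p(-21) + B(-11)) = (-95 - 25)/(9/(-21) + 0) = -120/(9*(-1/21) + 0) = -120/(-3/7 + 0) = -120/(-3/7) = -120*(-7/3) = 280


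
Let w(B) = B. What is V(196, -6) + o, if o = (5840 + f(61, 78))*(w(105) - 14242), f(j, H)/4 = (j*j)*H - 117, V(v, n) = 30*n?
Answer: -16488322568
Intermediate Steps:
f(j, H) = -468 + 4*H*j² (f(j, H) = 4*((j*j)*H - 117) = 4*(j²*H - 117) = 4*(H*j² - 117) = 4*(-117 + H*j²) = -468 + 4*H*j²)
o = -16488322388 (o = (5840 + (-468 + 4*78*61²))*(105 - 14242) = (5840 + (-468 + 4*78*3721))*(-14137) = (5840 + (-468 + 1160952))*(-14137) = (5840 + 1160484)*(-14137) = 1166324*(-14137) = -16488322388)
V(196, -6) + o = 30*(-6) - 16488322388 = -180 - 16488322388 = -16488322568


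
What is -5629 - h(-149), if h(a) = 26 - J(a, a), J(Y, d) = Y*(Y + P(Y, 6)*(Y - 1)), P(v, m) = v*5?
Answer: -16634204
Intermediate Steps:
P(v, m) = 5*v
J(Y, d) = Y*(Y + 5*Y*(-1 + Y)) (J(Y, d) = Y*(Y + (5*Y)*(Y - 1)) = Y*(Y + (5*Y)*(-1 + Y)) = Y*(Y + 5*Y*(-1 + Y)))
h(a) = 26 - a**2*(-4 + 5*a)
-5629 - h(-149) = -5629 - (26 - 1*(-149)**2*(-4 + 5*(-149))) = -5629 - (26 - 1*22201*(-4 - 745)) = -5629 - (26 - 1*22201*(-749)) = -5629 - (26 + 16628549) = -5629 - 1*16628575 = -5629 - 16628575 = -16634204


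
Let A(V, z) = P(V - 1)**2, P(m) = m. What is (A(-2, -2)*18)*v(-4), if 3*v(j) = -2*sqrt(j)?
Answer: -216*I ≈ -216.0*I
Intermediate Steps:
v(j) = -2*sqrt(j)/3 (v(j) = (-2*sqrt(j))/3 = -2*sqrt(j)/3)
A(V, z) = (-1 + V)**2 (A(V, z) = (V - 1)**2 = (-1 + V)**2)
(A(-2, -2)*18)*v(-4) = ((-1 - 2)**2*18)*(-4*I/3) = ((-3)**2*18)*(-4*I/3) = (9*18)*(-4*I/3) = 162*(-4*I/3) = -216*I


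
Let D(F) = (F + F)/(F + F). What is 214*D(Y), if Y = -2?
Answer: 214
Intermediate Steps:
D(F) = 1 (D(F) = (2*F)/((2*F)) = (2*F)*(1/(2*F)) = 1)
214*D(Y) = 214*1 = 214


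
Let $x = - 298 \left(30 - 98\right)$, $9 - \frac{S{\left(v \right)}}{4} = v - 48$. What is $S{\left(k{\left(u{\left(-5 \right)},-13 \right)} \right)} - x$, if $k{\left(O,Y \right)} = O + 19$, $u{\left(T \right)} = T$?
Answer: $-20092$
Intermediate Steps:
$k{\left(O,Y \right)} = 19 + O$
$S{\left(v \right)} = 228 - 4 v$ ($S{\left(v \right)} = 36 - 4 \left(v - 48\right) = 36 - 4 \left(-48 + v\right) = 36 - \left(-192 + 4 v\right) = 228 - 4 v$)
$x = 20264$ ($x = \left(-298\right) \left(-68\right) = 20264$)
$S{\left(k{\left(u{\left(-5 \right)},-13 \right)} \right)} - x = \left(228 - 4 \left(19 - 5\right)\right) - 20264 = \left(228 - 56\right) - 20264 = 172 - 20264 = -20092$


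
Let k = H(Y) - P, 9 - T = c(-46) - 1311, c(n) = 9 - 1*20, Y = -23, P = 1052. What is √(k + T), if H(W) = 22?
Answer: √301 ≈ 17.349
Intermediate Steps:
c(n) = -11 (c(n) = 9 - 20 = -11)
T = 1331 (T = 9 - (-11 - 1311) = 9 - 1*(-1322) = 9 + 1322 = 1331)
k = -1030 (k = 22 - 1*1052 = 22 - 1052 = -1030)
√(k + T) = √(-1030 + 1331) = √301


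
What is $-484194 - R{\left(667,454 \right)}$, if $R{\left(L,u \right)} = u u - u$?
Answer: $-689856$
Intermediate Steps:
$R{\left(L,u \right)} = u^{2} - u$
$-484194 - R{\left(667,454 \right)} = -484194 - 454 \left(-1 + 454\right) = -484194 - 454 \cdot 453 = -484194 - 205662 = -689856$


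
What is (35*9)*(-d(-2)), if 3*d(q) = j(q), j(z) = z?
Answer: 210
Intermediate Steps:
d(q) = q/3
(35*9)*(-d(-2)) = (35*9)*(-(-2)/3) = 315*(-1*(-2/3)) = 315*(2/3) = 210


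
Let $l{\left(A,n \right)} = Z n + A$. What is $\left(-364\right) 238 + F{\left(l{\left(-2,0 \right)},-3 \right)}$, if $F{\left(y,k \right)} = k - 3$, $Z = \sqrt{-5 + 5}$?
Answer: $-86638$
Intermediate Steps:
$Z = 0$ ($Z = \sqrt{0} = 0$)
$l{\left(A,n \right)} = A$ ($l{\left(A,n \right)} = 0 n + A = 0 + A = A$)
$F{\left(y,k \right)} = -3 + k$ ($F{\left(y,k \right)} = k - 3 = -3 + k$)
$\left(-364\right) 238 + F{\left(l{\left(-2,0 \right)},-3 \right)} = \left(-364\right) 238 - 6 = -86632 - 6 = -86638$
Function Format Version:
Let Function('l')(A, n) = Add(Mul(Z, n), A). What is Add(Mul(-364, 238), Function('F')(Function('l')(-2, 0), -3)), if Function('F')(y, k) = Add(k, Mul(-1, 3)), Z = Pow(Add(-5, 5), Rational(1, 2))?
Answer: -86638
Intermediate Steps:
Z = 0 (Z = Pow(0, Rational(1, 2)) = 0)
Function('l')(A, n) = A (Function('l')(A, n) = Add(Mul(0, n), A) = Add(0, A) = A)
Function('F')(y, k) = Add(-3, k) (Function('F')(y, k) = Add(k, -3) = Add(-3, k))
Add(Mul(-364, 238), Function('F')(Function('l')(-2, 0), -3)) = Add(Mul(-364, 238), Add(-3, -3)) = Add(-86632, -6) = -86638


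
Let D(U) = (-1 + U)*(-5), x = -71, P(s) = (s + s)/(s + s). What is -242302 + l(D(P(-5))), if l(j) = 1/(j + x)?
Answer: -17203443/71 ≈ -2.4230e+5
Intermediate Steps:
P(s) = 1 (P(s) = (2*s)/((2*s)) = (2*s)*(1/(2*s)) = 1)
D(U) = 5 - 5*U
l(j) = 1/(-71 + j) (l(j) = 1/(j - 71) = 1/(-71 + j))
-242302 + l(D(P(-5))) = -242302 + 1/(-71 + (5 - 5*1)) = -242302 + 1/(-71 + (5 - 5)) = -242302 + 1/(-71 + 0) = -242302 + 1/(-71) = -242302 - 1/71 = -17203443/71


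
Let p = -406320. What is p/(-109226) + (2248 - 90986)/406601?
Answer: 5981446982/1708130801 ≈ 3.5018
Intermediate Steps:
p/(-109226) + (2248 - 90986)/406601 = -406320/(-109226) + (2248 - 90986)/406601 = -406320*(-1/109226) - 88738*1/406601 = 203160/54613 - 6826/31277 = 5981446982/1708130801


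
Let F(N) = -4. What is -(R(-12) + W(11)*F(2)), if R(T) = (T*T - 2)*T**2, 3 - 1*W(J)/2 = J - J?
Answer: -20424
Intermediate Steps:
W(J) = 6 (W(J) = 6 - 2*(J - J) = 6 - 2*0 = 6 + 0 = 6)
R(T) = T**2*(-2 + T**2) (R(T) = (T**2 - 2)*T**2 = (-2 + T**2)*T**2 = T**2*(-2 + T**2))
-(R(-12) + W(11)*F(2)) = -((-12)**2*(-2 + (-12)**2) + 6*(-4)) = -(144*(-2 + 144) - 24) = -(144*142 - 24) = -(20448 - 24) = -1*20424 = -20424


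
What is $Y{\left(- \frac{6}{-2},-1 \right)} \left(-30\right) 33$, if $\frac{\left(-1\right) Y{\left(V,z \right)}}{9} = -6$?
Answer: $-53460$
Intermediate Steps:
$Y{\left(V,z \right)} = 54$ ($Y{\left(V,z \right)} = \left(-9\right) \left(-6\right) = 54$)
$Y{\left(- \frac{6}{-2},-1 \right)} \left(-30\right) 33 = 54 \left(-30\right) 33 = \left(-1620\right) 33 = -53460$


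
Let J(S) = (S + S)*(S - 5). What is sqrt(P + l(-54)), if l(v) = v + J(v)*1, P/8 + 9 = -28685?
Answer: I*sqrt(223234) ≈ 472.48*I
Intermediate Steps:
J(S) = 2*S*(-5 + S) (J(S) = (2*S)*(-5 + S) = 2*S*(-5 + S))
P = -229552 (P = -72 + 8*(-28685) = -72 - 229480 = -229552)
l(v) = v + 2*v*(-5 + v) (l(v) = v + (2*v*(-5 + v))*1 = v + 2*v*(-5 + v))
sqrt(P + l(-54)) = sqrt(-229552 - 54*(-9 + 2*(-54))) = sqrt(-229552 - 54*(-9 - 108)) = sqrt(-229552 - 54*(-117)) = sqrt(-229552 + 6318) = sqrt(-223234) = I*sqrt(223234)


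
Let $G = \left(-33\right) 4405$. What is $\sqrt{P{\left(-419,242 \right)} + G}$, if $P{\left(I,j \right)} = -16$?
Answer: $i \sqrt{145381} \approx 381.29 i$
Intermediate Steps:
$G = -145365$
$\sqrt{P{\left(-419,242 \right)} + G} = \sqrt{-16 - 145365} = \sqrt{-145381} = i \sqrt{145381}$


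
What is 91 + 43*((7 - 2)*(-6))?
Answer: -1199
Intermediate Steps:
91 + 43*((7 - 2)*(-6)) = 91 + 43*(5*(-6)) = 91 + 43*(-30) = 91 - 1290 = -1199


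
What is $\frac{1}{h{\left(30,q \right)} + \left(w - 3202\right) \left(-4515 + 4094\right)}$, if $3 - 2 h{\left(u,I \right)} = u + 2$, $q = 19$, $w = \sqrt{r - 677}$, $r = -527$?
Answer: $\frac{5392110}{7269566155681} + \frac{3368 i \sqrt{301}}{7269566155681} \approx 7.4174 \cdot 10^{-7} + 8.038 \cdot 10^{-9} i$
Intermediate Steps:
$w = 2 i \sqrt{301}$ ($w = \sqrt{-527 - 677} = \sqrt{-1204} = 2 i \sqrt{301} \approx 34.699 i$)
$h{\left(u,I \right)} = \frac{1}{2} - \frac{u}{2}$ ($h{\left(u,I \right)} = \frac{3}{2} - \frac{u + 2}{2} = \frac{3}{2} - \frac{2 + u}{2} = \frac{3}{2} - \left(1 + \frac{u}{2}\right) = \frac{1}{2} - \frac{u}{2}$)
$\frac{1}{h{\left(30,q \right)} + \left(w - 3202\right) \left(-4515 + 4094\right)} = \frac{1}{\left(\frac{1}{2} - 15\right) + \left(2 i \sqrt{301} - 3202\right) \left(-4515 + 4094\right)} = \frac{1}{\left(\frac{1}{2} - 15\right) + \left(-3202 + 2 i \sqrt{301}\right) \left(-421\right)} = \frac{1}{- \frac{29}{2} + \left(1348042 - 842 i \sqrt{301}\right)} = \frac{1}{\frac{2696055}{2} - 842 i \sqrt{301}}$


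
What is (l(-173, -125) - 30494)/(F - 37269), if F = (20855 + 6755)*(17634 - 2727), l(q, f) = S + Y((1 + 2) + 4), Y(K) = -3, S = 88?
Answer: -30409/411545001 ≈ -7.3890e-5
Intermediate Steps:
l(q, f) = 85 (l(q, f) = 88 - 3 = 85)
F = 411582270 (F = 27610*14907 = 411582270)
(l(-173, -125) - 30494)/(F - 37269) = (85 - 30494)/(411582270 - 37269) = -30409/411545001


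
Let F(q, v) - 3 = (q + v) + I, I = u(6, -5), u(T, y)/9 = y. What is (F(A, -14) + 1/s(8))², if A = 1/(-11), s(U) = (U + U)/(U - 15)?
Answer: 98982601/30976 ≈ 3195.5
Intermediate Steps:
u(T, y) = 9*y
I = -45 (I = 9*(-5) = -45)
s(U) = 2*U/(-15 + U) (s(U) = (2*U)/(-15 + U) = 2*U/(-15 + U))
A = -1/11 ≈ -0.090909
F(q, v) = -42 + q + v (F(q, v) = 3 + ((q + v) - 45) = 3 + (-45 + q + v) = -42 + q + v)
(F(A, -14) + 1/s(8))² = ((-42 - 1/11 - 14) + 1/(2*8/(-15 + 8)))² = (-617/11 + 1/(2*8/(-7)))² = (-617/11 + 1/(2*8*(-⅐)))² = (-617/11 + 1/(-16/7))² = (-617/11 - 7/16)² = (-9949/176)² = 98982601/30976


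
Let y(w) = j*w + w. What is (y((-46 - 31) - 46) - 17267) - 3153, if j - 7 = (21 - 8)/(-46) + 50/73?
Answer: -72040805/3358 ≈ -21454.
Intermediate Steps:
j = 24857/3358 (j = 7 + ((21 - 8)/(-46) + 50/73) = 7 + (13*(-1/46) + 50*(1/73)) = 7 + (-13/46 + 50/73) = 7 + 1351/3358 = 24857/3358 ≈ 7.4023)
y(w) = 28215*w/3358 (y(w) = 24857*w/3358 + w = 28215*w/3358)
(y((-46 - 31) - 46) - 17267) - 3153 = (28215*((-46 - 31) - 46)/3358 - 17267) - 3153 = (28215*(-77 - 46)/3358 - 17267) - 3153 = ((28215/3358)*(-123) - 17267) - 3153 = (-3470445/3358 - 17267) - 3153 = -61453031/3358 - 3153 = -72040805/3358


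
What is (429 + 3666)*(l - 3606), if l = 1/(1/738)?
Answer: -11744460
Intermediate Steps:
l = 738 (l = 1/(1/738) = 738)
(429 + 3666)*(l - 3606) = (429 + 3666)*(738 - 3606) = 4095*(-2868) = -11744460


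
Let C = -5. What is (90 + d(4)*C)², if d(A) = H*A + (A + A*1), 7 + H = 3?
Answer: 16900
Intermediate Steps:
H = -4 (H = -7 + 3 = -4)
d(A) = -2*A (d(A) = -4*A + (A + A*1) = -4*A + (A + A) = -4*A + 2*A = -2*A)
(90 + d(4)*C)² = (90 - 2*4*(-5))² = (90 - 8*(-5))² = (90 + 40)² = 130² = 16900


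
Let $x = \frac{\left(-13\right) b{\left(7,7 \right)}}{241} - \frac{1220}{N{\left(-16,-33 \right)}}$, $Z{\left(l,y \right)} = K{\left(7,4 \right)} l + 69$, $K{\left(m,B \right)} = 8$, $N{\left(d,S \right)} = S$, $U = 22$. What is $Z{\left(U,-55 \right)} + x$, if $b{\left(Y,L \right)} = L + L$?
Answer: $\frac{2236499}{7953} \approx 281.21$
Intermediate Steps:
$Z{\left(l,y \right)} = 69 + 8 l$ ($Z{\left(l,y \right)} = 8 l + 69 = 69 + 8 l$)
$b{\left(Y,L \right)} = 2 L$
$x = \frac{288014}{7953}$ ($x = \frac{\left(-13\right) 2 \cdot 7}{241} - \frac{1220}{-33} = \left(-13\right) 14 \cdot \frac{1}{241} - - \frac{1220}{33} = \left(-182\right) \frac{1}{241} + \frac{1220}{33} = - \frac{182}{241} + \frac{1220}{33} = \frac{288014}{7953} \approx 36.214$)
$Z{\left(U,-55 \right)} + x = \left(69 + 8 \cdot 22\right) + \frac{288014}{7953} = \left(69 + 176\right) + \frac{288014}{7953} = 245 + \frac{288014}{7953} = \frac{2236499}{7953}$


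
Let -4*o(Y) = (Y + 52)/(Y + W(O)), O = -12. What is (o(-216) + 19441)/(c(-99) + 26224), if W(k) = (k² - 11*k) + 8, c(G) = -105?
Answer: 1322029/1776092 ≈ 0.74435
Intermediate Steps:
W(k) = 8 + k² - 11*k
o(Y) = -(52 + Y)/(4*(284 + Y)) (o(Y) = -(Y + 52)/(4*(Y + (8 + (-12)² - 11*(-12)))) = -(52 + Y)/(4*(Y + (8 + 144 + 132))) = -(52 + Y)/(4*(Y + 284)) = -(52 + Y)/(4*(284 + Y)))
(o(-216) + 19441)/(c(-99) + 26224) = ((-52 - 1*(-216))/(4*(284 - 216)) + 19441)/(-105 + 26224) = ((¼)*(-52 + 216)/68 + 19441)/26119 = ((¼)*(1/68)*164 + 19441)*(1/26119) = (41/68 + 19441)*(1/26119) = (1322029/68)*(1/26119) = 1322029/1776092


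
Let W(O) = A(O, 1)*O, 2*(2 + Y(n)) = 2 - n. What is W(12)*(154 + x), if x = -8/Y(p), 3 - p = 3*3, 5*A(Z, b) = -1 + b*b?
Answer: 0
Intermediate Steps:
A(Z, b) = -⅕ + b²/5 (A(Z, b) = (-1 + b*b)/5 = (-1 + b²)/5 = -⅕ + b²/5)
p = -6 (p = 3 - 3*3 = 3 - 1*9 = 3 - 9 = -6)
Y(n) = -1 - n/2 (Y(n) = -2 + (2 - n)/2 = -2 + (1 - n/2) = -1 - n/2)
x = -4 (x = -8/(-1 - ½*(-6)) = -8/(-1 + 3) = -8/2 = -8*½ = -4)
W(O) = 0 (W(O) = (-⅕ + (⅕)*1²)*O = (-⅕ + (⅕)*1)*O = (-⅕ + ⅕)*O = 0*O = 0)
W(12)*(154 + x) = 0*(154 - 4) = 0*150 = 0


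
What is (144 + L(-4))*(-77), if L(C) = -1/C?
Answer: -44429/4 ≈ -11107.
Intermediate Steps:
(144 + L(-4))*(-77) = (144 - 1/(-4))*(-77) = (144 - 1*(-¼))*(-77) = (144 + ¼)*(-77) = (577/4)*(-77) = -44429/4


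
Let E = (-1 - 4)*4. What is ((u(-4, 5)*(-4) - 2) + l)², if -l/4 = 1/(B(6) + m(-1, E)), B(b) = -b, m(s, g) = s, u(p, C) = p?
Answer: 10404/49 ≈ 212.33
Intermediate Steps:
E = -20 (E = -5*4 = -20)
l = 4/7 (l = -4/(-1*6 - 1) = -4/(-6 - 1) = -4/(-7) = -4*(-⅐) = 4/7 ≈ 0.57143)
((u(-4, 5)*(-4) - 2) + l)² = ((-4*(-4) - 2) + 4/7)² = ((16 - 2) + 4/7)² = (14 + 4/7)² = (102/7)² = 10404/49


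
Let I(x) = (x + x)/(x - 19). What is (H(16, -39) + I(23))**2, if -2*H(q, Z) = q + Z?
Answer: 529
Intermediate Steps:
I(x) = 2*x/(-19 + x) (I(x) = (2*x)/(-19 + x) = 2*x/(-19 + x))
H(q, Z) = -Z/2 - q/2 (H(q, Z) = -(q + Z)/2 = -(Z + q)/2 = -Z/2 - q/2)
(H(16, -39) + I(23))**2 = ((-1/2*(-39) - 1/2*16) + 2*23/(-19 + 23))**2 = ((39/2 - 8) + 2*23/4)**2 = (23/2 + 2*23*(1/4))**2 = (23/2 + 23/2)**2 = 23**2 = 529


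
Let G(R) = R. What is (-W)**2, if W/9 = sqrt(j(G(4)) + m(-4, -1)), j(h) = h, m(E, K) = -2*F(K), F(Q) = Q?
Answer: 486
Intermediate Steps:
m(E, K) = -2*K
W = 9*sqrt(6) (W = 9*sqrt(4 - 2*(-1)) = 9*sqrt(4 + 2) = 9*sqrt(6) ≈ 22.045)
(-W)**2 = (-9*sqrt(6))**2 = 486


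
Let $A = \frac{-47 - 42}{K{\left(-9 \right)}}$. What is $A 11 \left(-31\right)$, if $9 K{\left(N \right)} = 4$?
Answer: $\frac{273141}{4} \approx 68285.0$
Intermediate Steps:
$K{\left(N \right)} = \frac{4}{9}$ ($K{\left(N \right)} = \frac{1}{9} \cdot 4 = \frac{4}{9}$)
$A = - \frac{801}{4}$ ($A = \frac{-47 - 42}{\frac{4}{9}} = \left(-47 - 42\right) \frac{9}{4} = \left(-89\right) \frac{9}{4} = - \frac{801}{4} \approx -200.25$)
$A 11 \left(-31\right) = \left(- \frac{801}{4}\right) 11 \left(-31\right) = \left(- \frac{8811}{4}\right) \left(-31\right) = \frac{273141}{4}$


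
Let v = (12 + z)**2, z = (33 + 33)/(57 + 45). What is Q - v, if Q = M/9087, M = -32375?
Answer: -429402950/2626143 ≈ -163.51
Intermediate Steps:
Q = -32375/9087 ≈ -3.5628
z = 11/17 (z = 66/102 = 66*(1/102) = 11/17 ≈ 0.64706)
v = 46225/289 (v = (12 + 11/17)**2 = (215/17)**2 = 46225/289 ≈ 159.95)
Q - v = -32375/9087 - 1*46225/289 = -32375/9087 - 46225/289 = -429402950/2626143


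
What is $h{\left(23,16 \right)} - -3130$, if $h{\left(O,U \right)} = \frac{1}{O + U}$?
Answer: $\frac{122071}{39} \approx 3130.0$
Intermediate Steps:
$h{\left(23,16 \right)} - -3130 = \frac{1}{23 + 16} - -3130 = \frac{1}{39} + 3130 = \frac{122071}{39}$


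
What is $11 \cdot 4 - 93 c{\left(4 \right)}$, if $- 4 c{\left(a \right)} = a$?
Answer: $137$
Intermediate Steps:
$c{\left(a \right)} = - \frac{a}{4}$
$11 \cdot 4 - 93 c{\left(4 \right)} = 11 \cdot 4 - 93 \left(\left(- \frac{1}{4}\right) 4\right) = 44 - -93 = 44 + 93 = 137$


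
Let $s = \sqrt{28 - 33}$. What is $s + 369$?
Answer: $369 + i \sqrt{5} \approx 369.0 + 2.2361 i$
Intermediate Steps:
$s = i \sqrt{5}$ ($s = \sqrt{28 - 33} = \sqrt{-5} = i \sqrt{5} \approx 2.2361 i$)
$s + 369 = i \sqrt{5} + 369 = 369 + i \sqrt{5}$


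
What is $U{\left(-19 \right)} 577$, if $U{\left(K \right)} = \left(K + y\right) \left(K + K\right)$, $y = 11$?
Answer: $175408$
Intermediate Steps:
$U{\left(K \right)} = 2 K \left(11 + K\right)$ ($U{\left(K \right)} = \left(K + 11\right) \left(K + K\right) = \left(11 + K\right) 2 K = 2 K \left(11 + K\right)$)
$U{\left(-19 \right)} 577 = 2 \left(-19\right) \left(11 - 19\right) 577 = 2 \left(-19\right) \left(-8\right) 577 = 304 \cdot 577 = 175408$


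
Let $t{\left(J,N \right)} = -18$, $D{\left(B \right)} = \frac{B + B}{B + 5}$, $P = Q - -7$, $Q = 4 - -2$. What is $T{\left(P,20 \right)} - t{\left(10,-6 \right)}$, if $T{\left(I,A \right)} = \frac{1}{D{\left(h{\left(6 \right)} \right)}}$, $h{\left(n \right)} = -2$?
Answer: $\frac{69}{4} \approx 17.25$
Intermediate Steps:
$Q = 6$ ($Q = 4 + 2 = 6$)
$P = 13$ ($P = 6 - -7 = 6 + 7 = 13$)
$D{\left(B \right)} = \frac{2 B}{5 + B}$
$T{\left(I,A \right)} = - \frac{3}{4}$ ($T{\left(I,A \right)} = \frac{1}{2 \left(-2\right) \frac{1}{5 - 2}} = \frac{1}{2 \left(-2\right) \frac{1}{3}} = \frac{1}{- \frac{4}{3}} = - \frac{3}{4}$)
$T{\left(P,20 \right)} - t{\left(10,-6 \right)} = - \frac{3}{4} - -18 = - \frac{3}{4} + 18 = \frac{69}{4}$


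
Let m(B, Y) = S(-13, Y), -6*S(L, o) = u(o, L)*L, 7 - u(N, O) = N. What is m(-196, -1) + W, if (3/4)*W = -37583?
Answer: -150280/3 ≈ -50093.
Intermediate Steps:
W = -150332/3 (W = (4/3)*(-37583) = -150332/3 ≈ -50111.)
u(N, O) = 7 - N
S(L, o) = -L*(7 - o)/6 (S(L, o) = -(7 - o)*L/6 = -L*(7 - o)/6)
m(B, Y) = 91/6 - 13*Y/6 (m(B, Y) = (⅙)*(-13)*(-7 + Y) = 91/6 - 13*Y/6)
m(-196, -1) + W = (91/6 - 13/6*(-1)) - 150332/3 = (91/6 + 13/6) - 150332/3 = 52/3 - 150332/3 = -150280/3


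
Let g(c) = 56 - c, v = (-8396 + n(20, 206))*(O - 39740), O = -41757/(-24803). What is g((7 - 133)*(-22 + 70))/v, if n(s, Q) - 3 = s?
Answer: 21628216/1178953641957 ≈ 1.8345e-5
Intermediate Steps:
n(s, Q) = 3 + s
O = 41757/24803 (O = -41757*(-1/24803) = 41757/24803 ≈ 1.6835)
v = 8252675493699/24803 (v = (-8396 + (3 + 20))*(41757/24803 - 39740) = (-8396 + 23)*(-985629463/24803) = -8373*(-985629463/24803) = 8252675493699/24803 ≈ 3.3273e+8)
g((7 - 133)*(-22 + 70))/v = (56 - (7 - 133)*(-22 + 70))/(8252675493699/24803) = (56 - (-126)*48)*(24803/8252675493699) = (56 - 1*(-6048))*(24803/8252675493699) = (56 + 6048)*(24803/8252675493699) = 6104*(24803/8252675493699) = 21628216/1178953641957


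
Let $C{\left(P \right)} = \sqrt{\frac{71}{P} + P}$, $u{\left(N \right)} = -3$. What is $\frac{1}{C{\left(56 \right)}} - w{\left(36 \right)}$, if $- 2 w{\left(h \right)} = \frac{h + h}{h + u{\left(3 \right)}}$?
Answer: $\frac{12}{11} + \frac{2 \sqrt{44898}}{3207} \approx 1.2231$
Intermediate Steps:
$C{\left(P \right)} = \sqrt{P + \frac{71}{P}}$
$w{\left(h \right)} = - \frac{h}{-3 + h}$ ($w{\left(h \right)} = - \frac{\left(h + h\right) \frac{1}{h - 3}}{2} = - \frac{2 h \frac{1}{-3 + h}}{2} = - \frac{h}{-3 + h}$)
$\frac{1}{C{\left(56 \right)}} - w{\left(36 \right)} = \frac{1}{\sqrt{56 + \frac{71}{56}}} - \left(-1\right) 36 \frac{1}{-3 + 36} = \frac{1}{\sqrt{56 + 71 \cdot \frac{1}{56}}} - \left(-1\right) 36 \cdot \frac{1}{33} = \frac{1}{\sqrt{56 + \frac{71}{56}}} - \left(-1\right) 36 \cdot \frac{1}{33} = \frac{1}{\sqrt{\frac{3207}{56}}} - - \frac{12}{11} = \frac{1}{\frac{1}{28} \sqrt{44898}} + \frac{12}{11} = \frac{2 \sqrt{44898}}{3207} + \frac{12}{11} = \frac{12}{11} + \frac{2 \sqrt{44898}}{3207}$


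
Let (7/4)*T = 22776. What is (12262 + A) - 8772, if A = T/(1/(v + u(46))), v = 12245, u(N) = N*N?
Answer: 1308368974/7 ≈ 1.8691e+8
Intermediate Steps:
u(N) = N²
T = 91104/7 (T = (4/7)*22776 = 91104/7 ≈ 13015.)
A = 1308344544/7 (A = 91104/(7*(1/(12245 + 46²))) = 91104/(7*(1/(12245 + 2116))) = 91104/(7*(1/14361)) = (91104/7)*14361 = 1308344544/7 ≈ 1.8691e+8)
(12262 + A) - 8772 = (12262 + 1308344544/7) - 8772 = 1308430378/7 - 8772 = 1308368974/7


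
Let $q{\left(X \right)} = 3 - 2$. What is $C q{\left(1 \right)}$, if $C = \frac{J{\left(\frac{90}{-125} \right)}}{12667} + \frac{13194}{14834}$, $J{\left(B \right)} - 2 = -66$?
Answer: $\frac{83089511}{93951139} \approx 0.88439$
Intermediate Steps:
$q{\left(X \right)} = 1$ ($q{\left(X \right)} = 3 - 2 = 1$)
$J{\left(B \right)} = -64$ ($J{\left(B \right)} = 2 - 66 = -64$)
$C = \frac{83089511}{93951139}$ ($C = - \frac{64}{12667} + \frac{13194}{14834} = \left(-64\right) \frac{1}{12667} + 13194 \cdot \frac{1}{14834} = - \frac{64}{12667} + \frac{6597}{7417} = \frac{83089511}{93951139} \approx 0.88439$)
$C q{\left(1 \right)} = \frac{83089511}{93951139} \cdot 1 = \frac{83089511}{93951139}$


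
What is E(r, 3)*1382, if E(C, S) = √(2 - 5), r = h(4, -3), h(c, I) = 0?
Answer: 1382*I*√3 ≈ 2393.7*I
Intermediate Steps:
r = 0
E(C, S) = I*√3 (E(C, S) = √(-3) = I*√3)
E(r, 3)*1382 = (I*√3)*1382 = 1382*I*√3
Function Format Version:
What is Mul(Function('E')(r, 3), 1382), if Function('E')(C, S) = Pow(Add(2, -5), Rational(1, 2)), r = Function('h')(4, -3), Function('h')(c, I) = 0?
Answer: Mul(1382, I, Pow(3, Rational(1, 2))) ≈ Mul(2393.7, I)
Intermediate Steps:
r = 0
Function('E')(C, S) = Mul(I, Pow(3, Rational(1, 2))) (Function('E')(C, S) = Pow(-3, Rational(1, 2)) = Mul(I, Pow(3, Rational(1, 2))))
Mul(Function('E')(r, 3), 1382) = Mul(Mul(I, Pow(3, Rational(1, 2))), 1382) = Mul(1382, I, Pow(3, Rational(1, 2)))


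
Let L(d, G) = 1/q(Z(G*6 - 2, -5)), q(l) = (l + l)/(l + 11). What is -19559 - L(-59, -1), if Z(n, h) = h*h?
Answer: -488993/25 ≈ -19560.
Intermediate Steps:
Z(n, h) = h**2
q(l) = 2*l/(11 + l) (q(l) = (2*l)/(11 + l) = 2*l/(11 + l))
L(d, G) = 18/25 (L(d, G) = 1/(2*(-5)**2/(11 + (-5)**2)) = 1/(2*25/(11 + 25)) = 1/(2*25/36) = 1/(2*25*(1/36)) = 1/(25/18) = 18/25)
-19559 - L(-59, -1) = -19559 - 1*18/25 = -19559 - 18/25 = -488993/25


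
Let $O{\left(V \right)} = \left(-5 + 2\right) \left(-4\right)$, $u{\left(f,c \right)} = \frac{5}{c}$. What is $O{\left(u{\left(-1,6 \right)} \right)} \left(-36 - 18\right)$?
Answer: $-648$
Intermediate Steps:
$O{\left(V \right)} = 12$ ($O{\left(V \right)} = \left(-3\right) \left(-4\right) = 12$)
$O{\left(u{\left(-1,6 \right)} \right)} \left(-36 - 18\right) = 12 \left(-36 - 18\right) = 12 \left(-54\right) = -648$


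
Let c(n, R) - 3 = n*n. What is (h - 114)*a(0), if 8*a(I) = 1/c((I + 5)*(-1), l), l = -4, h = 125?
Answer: 11/224 ≈ 0.049107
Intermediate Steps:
c(n, R) = 3 + n² (c(n, R) = 3 + n*n = 3 + n²)
a(I) = 1/(8*(3 + (-5 - I)²)) (a(I) = 1/(8*(3 + ((I + 5)*(-1))²)) = 1/(8*(3 + ((5 + I)*(-1))²)) = 1/(8*(3 + (-5 - I)²)))
(h - 114)*a(0) = (125 - 114)*(1/(8*(3 + (5 + 0)²))) = 11*(1/(8*(3 + 5²))) = 11*(1/(8*(3 + 25))) = 11*((⅛)/28) = 11*((⅛)*(1/28)) = 11*(1/224) = 11/224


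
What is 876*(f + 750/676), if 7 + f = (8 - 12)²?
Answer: 1496646/169 ≈ 8855.9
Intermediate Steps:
f = 9 (f = -7 + (8 - 12)² = -7 + (-4)² = -7 + 16 = 9)
876*(f + 750/676) = 876*(9 + 750/676) = 876*(9 + 750*(1/676)) = 876*(9 + 375/338) = 876*(3417/338) = 1496646/169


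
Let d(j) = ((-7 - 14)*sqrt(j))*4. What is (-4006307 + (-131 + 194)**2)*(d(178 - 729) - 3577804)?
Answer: 14319580905752 + 336196392*I*sqrt(551) ≈ 1.432e+13 + 7.8917e+9*I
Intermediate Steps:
d(j) = -84*sqrt(j) (d(j) = -21*sqrt(j)*4 = -84*sqrt(j))
(-4006307 + (-131 + 194)**2)*(d(178 - 729) - 3577804) = (-4006307 + (-131 + 194)**2)*(-84*sqrt(178 - 729) - 3577804) = (-4006307 + 63**2)*(-84*I*sqrt(551) - 3577804) = (-4006307 + 3969)*(-84*I*sqrt(551) - 3577804) = -4002338*(-84*I*sqrt(551) - 3577804) = -4002338*(-3577804 - 84*I*sqrt(551)) = 14319580905752 + 336196392*I*sqrt(551)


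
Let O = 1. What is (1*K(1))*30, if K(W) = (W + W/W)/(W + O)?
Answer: 30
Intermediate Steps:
K(W) = 1 (K(W) = (W + W/W)/(W + 1) = (W + 1)/(1 + W) = (1 + W)/(1 + W) = 1)
(1*K(1))*30 = (1*1)*30 = 1*30 = 30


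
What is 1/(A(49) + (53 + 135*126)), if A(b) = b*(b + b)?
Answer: 1/21865 ≈ 4.5735e-5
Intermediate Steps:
A(b) = 2*b**2 (A(b) = b*(2*b) = 2*b**2)
1/(A(49) + (53 + 135*126)) = 1/(2*49**2 + (53 + 135*126)) = 1/(2*2401 + (53 + 17010)) = 1/(4802 + 17063) = 1/21865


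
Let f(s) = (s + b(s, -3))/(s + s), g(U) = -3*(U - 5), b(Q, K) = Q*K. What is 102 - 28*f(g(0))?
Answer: 130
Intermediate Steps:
b(Q, K) = K*Q
g(U) = 15 - 3*U (g(U) = -3*(-5 + U) = 15 - 3*U)
f(s) = -1 (f(s) = (s - 3*s)/(s + s) = (-2*s)/((2*s)) = (-2*s)*(1/(2*s)) = -1)
102 - 28*f(g(0)) = 102 - 28*(-1) = 102 + 28 = 130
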